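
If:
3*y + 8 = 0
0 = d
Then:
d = 0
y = -8/3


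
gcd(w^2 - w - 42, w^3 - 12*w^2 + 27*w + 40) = 1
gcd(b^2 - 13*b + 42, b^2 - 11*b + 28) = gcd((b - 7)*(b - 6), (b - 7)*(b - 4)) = b - 7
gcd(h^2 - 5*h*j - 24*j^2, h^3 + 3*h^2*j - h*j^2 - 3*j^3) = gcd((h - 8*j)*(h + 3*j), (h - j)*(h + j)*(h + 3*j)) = h + 3*j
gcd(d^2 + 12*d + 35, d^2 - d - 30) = d + 5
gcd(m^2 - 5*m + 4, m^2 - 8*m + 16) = m - 4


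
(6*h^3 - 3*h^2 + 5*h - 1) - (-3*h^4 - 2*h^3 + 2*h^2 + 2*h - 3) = 3*h^4 + 8*h^3 - 5*h^2 + 3*h + 2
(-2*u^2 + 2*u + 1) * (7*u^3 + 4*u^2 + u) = -14*u^5 + 6*u^4 + 13*u^3 + 6*u^2 + u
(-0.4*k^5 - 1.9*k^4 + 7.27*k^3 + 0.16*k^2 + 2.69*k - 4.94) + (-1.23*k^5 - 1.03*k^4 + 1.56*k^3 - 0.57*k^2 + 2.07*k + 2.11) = -1.63*k^5 - 2.93*k^4 + 8.83*k^3 - 0.41*k^2 + 4.76*k - 2.83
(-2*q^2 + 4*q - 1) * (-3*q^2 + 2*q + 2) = 6*q^4 - 16*q^3 + 7*q^2 + 6*q - 2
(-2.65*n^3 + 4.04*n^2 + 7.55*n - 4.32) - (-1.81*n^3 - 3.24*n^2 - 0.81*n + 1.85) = -0.84*n^3 + 7.28*n^2 + 8.36*n - 6.17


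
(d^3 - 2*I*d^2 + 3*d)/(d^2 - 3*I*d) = d + I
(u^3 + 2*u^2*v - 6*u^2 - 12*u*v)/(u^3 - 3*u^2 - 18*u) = (u + 2*v)/(u + 3)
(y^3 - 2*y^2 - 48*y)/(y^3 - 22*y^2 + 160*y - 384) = y*(y + 6)/(y^2 - 14*y + 48)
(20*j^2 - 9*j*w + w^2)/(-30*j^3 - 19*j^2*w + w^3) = (-4*j + w)/(6*j^2 + 5*j*w + w^2)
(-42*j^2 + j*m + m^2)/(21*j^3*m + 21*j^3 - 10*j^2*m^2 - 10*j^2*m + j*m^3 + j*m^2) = (-42*j^2 + j*m + m^2)/(j*(21*j^2*m + 21*j^2 - 10*j*m^2 - 10*j*m + m^3 + m^2))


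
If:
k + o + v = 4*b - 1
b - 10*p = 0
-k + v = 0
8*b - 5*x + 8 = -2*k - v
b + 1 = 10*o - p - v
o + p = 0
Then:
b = -10/83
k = -62/83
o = 1/83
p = -1/83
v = -62/83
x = 398/415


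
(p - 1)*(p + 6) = p^2 + 5*p - 6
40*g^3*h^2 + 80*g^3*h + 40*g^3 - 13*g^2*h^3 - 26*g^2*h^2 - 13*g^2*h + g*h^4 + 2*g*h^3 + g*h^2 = (-8*g + h)*(-5*g + h)*(h + 1)*(g*h + g)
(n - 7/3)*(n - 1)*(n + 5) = n^3 + 5*n^2/3 - 43*n/3 + 35/3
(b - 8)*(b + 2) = b^2 - 6*b - 16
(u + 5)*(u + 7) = u^2 + 12*u + 35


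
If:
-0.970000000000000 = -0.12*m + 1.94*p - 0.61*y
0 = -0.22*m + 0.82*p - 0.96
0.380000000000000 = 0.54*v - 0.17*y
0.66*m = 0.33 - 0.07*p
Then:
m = 0.37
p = 1.27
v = 2.45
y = 5.55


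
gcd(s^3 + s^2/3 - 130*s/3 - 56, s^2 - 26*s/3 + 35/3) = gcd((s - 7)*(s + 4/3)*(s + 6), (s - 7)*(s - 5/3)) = s - 7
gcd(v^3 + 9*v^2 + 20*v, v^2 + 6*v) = v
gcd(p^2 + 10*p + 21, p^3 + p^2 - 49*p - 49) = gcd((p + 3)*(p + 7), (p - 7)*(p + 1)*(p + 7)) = p + 7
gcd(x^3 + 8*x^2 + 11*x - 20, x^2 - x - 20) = x + 4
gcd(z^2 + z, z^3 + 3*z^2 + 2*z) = z^2 + z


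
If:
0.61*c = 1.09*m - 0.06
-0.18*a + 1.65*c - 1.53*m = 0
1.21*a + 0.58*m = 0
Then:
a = -0.05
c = 0.09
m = 0.11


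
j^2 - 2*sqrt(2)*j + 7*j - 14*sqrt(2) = (j + 7)*(j - 2*sqrt(2))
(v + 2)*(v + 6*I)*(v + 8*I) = v^3 + 2*v^2 + 14*I*v^2 - 48*v + 28*I*v - 96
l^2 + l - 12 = (l - 3)*(l + 4)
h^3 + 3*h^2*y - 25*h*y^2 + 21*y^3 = (h - 3*y)*(h - y)*(h + 7*y)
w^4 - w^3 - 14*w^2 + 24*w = w*(w - 3)*(w - 2)*(w + 4)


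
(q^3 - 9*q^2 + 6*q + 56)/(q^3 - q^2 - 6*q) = (q^2 - 11*q + 28)/(q*(q - 3))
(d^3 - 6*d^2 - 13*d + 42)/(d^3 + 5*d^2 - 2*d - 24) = (d - 7)/(d + 4)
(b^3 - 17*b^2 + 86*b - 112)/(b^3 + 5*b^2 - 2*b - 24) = (b^2 - 15*b + 56)/(b^2 + 7*b + 12)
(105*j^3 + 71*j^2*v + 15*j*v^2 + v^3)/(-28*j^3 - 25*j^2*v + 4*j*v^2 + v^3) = (15*j^2 + 8*j*v + v^2)/(-4*j^2 - 3*j*v + v^2)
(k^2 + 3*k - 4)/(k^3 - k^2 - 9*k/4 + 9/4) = 4*(k + 4)/(4*k^2 - 9)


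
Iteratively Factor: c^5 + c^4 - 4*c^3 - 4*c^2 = (c + 1)*(c^4 - 4*c^2) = (c - 2)*(c + 1)*(c^3 + 2*c^2) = c*(c - 2)*(c + 1)*(c^2 + 2*c) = c*(c - 2)*(c + 1)*(c + 2)*(c)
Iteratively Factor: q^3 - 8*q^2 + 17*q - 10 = (q - 2)*(q^2 - 6*q + 5) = (q - 5)*(q - 2)*(q - 1)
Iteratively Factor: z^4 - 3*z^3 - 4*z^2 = (z)*(z^3 - 3*z^2 - 4*z) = z*(z - 4)*(z^2 + z) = z^2*(z - 4)*(z + 1)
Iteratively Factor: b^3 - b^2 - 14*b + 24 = (b - 3)*(b^2 + 2*b - 8) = (b - 3)*(b - 2)*(b + 4)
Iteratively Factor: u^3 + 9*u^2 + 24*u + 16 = (u + 4)*(u^2 + 5*u + 4) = (u + 1)*(u + 4)*(u + 4)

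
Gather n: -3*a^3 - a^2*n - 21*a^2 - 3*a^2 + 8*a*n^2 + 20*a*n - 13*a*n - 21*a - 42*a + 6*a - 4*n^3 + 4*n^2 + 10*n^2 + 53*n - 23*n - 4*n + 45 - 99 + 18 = -3*a^3 - 24*a^2 - 57*a - 4*n^3 + n^2*(8*a + 14) + n*(-a^2 + 7*a + 26) - 36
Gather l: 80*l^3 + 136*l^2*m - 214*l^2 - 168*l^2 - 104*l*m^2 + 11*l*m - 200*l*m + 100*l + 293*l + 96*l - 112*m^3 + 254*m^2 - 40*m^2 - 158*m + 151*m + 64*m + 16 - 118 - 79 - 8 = 80*l^3 + l^2*(136*m - 382) + l*(-104*m^2 - 189*m + 489) - 112*m^3 + 214*m^2 + 57*m - 189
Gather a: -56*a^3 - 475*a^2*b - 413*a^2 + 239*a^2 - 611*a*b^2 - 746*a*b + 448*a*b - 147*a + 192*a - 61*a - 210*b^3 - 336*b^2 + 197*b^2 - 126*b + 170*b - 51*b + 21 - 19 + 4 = -56*a^3 + a^2*(-475*b - 174) + a*(-611*b^2 - 298*b - 16) - 210*b^3 - 139*b^2 - 7*b + 6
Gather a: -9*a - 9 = -9*a - 9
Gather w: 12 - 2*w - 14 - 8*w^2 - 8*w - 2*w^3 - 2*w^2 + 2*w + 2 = -2*w^3 - 10*w^2 - 8*w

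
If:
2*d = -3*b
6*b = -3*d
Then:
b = 0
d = 0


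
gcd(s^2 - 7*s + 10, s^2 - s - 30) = 1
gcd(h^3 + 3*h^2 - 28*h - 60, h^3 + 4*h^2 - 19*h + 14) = 1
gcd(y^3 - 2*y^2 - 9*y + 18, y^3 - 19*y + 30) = y^2 - 5*y + 6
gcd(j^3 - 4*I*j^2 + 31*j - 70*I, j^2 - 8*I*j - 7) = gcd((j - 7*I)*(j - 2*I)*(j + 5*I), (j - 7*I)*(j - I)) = j - 7*I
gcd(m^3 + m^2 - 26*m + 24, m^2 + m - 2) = m - 1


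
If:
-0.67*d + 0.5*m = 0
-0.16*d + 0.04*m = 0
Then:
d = 0.00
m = 0.00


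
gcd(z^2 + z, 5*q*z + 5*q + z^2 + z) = z + 1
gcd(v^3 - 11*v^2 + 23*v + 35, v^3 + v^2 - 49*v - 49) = v^2 - 6*v - 7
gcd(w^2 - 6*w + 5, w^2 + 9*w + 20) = 1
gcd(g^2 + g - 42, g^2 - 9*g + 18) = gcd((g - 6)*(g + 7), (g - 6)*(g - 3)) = g - 6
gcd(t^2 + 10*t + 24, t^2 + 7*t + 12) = t + 4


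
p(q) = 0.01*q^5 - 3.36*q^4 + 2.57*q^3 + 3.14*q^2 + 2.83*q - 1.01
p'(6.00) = -2520.17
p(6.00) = -3592.67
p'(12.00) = -20999.09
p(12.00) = -62258.57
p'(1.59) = -21.40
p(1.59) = 0.39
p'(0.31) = 5.12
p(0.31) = 0.21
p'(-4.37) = 1262.47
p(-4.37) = -1409.19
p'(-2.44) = 230.42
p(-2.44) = -146.52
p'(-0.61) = 4.93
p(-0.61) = -2.62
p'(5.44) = -1854.75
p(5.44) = -2373.93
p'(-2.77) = 333.19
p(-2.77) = -238.82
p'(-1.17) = 27.66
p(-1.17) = -10.46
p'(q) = 0.05*q^4 - 13.44*q^3 + 7.71*q^2 + 6.28*q + 2.83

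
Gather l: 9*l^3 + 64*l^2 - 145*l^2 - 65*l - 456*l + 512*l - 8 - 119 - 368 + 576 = 9*l^3 - 81*l^2 - 9*l + 81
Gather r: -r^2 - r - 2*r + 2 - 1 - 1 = -r^2 - 3*r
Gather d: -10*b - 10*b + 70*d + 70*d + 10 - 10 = -20*b + 140*d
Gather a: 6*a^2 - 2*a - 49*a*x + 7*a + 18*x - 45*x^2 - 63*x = 6*a^2 + a*(5 - 49*x) - 45*x^2 - 45*x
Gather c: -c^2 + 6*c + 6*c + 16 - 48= -c^2 + 12*c - 32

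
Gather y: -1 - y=-y - 1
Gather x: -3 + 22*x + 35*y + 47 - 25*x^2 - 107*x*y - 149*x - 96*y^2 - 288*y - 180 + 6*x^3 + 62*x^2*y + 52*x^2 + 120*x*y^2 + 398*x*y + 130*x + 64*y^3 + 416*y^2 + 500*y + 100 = 6*x^3 + x^2*(62*y + 27) + x*(120*y^2 + 291*y + 3) + 64*y^3 + 320*y^2 + 247*y - 36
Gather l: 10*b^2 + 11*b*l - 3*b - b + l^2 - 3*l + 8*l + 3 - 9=10*b^2 - 4*b + l^2 + l*(11*b + 5) - 6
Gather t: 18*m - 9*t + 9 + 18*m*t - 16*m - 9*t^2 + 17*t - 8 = 2*m - 9*t^2 + t*(18*m + 8) + 1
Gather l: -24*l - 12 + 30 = 18 - 24*l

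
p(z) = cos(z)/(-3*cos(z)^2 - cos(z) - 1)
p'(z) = (-6*sin(z)*cos(z) - sin(z))*cos(z)/(-3*cos(z)^2 - cos(z) - 1)^2 - sin(z)/(-3*cos(z)^2 - cos(z) - 1)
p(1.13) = -0.22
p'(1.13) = 0.11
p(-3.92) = 0.39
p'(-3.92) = -0.11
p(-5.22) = -0.22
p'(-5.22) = 0.05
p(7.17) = -0.22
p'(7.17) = -0.02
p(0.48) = -0.21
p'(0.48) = -0.03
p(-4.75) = -0.04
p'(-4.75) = 0.92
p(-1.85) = 0.29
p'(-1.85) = -0.82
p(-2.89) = 0.34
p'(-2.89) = 0.06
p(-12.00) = -0.21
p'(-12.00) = -0.04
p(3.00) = 0.34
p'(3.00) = -0.03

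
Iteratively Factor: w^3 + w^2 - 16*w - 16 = (w + 1)*(w^2 - 16) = (w + 1)*(w + 4)*(w - 4)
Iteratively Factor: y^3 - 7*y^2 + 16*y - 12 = (y - 3)*(y^2 - 4*y + 4) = (y - 3)*(y - 2)*(y - 2)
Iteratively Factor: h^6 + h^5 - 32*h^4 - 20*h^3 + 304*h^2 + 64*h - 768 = (h - 3)*(h^5 + 4*h^4 - 20*h^3 - 80*h^2 + 64*h + 256) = (h - 3)*(h - 2)*(h^4 + 6*h^3 - 8*h^2 - 96*h - 128) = (h - 4)*(h - 3)*(h - 2)*(h^3 + 10*h^2 + 32*h + 32) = (h - 4)*(h - 3)*(h - 2)*(h + 2)*(h^2 + 8*h + 16) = (h - 4)*(h - 3)*(h - 2)*(h + 2)*(h + 4)*(h + 4)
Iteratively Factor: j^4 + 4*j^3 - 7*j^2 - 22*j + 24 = (j - 2)*(j^3 + 6*j^2 + 5*j - 12) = (j - 2)*(j - 1)*(j^2 + 7*j + 12) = (j - 2)*(j - 1)*(j + 3)*(j + 4)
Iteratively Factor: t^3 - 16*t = (t)*(t^2 - 16) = t*(t - 4)*(t + 4)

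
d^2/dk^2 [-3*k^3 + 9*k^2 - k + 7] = 18 - 18*k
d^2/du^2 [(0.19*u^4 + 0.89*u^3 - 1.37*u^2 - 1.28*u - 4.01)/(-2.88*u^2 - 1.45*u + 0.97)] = (-3.151872*u^6 - 4.76064000000002*u^5 + 0.787853999999982*u^4 + 5.35212600000003*u^3 + 227.892114*u^2 + 116.905002*u + 45.445428)/(23.887872*u^6 + 36.08064*u^5 - 5.971104*u^4 - 21.255695*u^3 + 2.011101*u^2 + 4.092915*u - 0.912673)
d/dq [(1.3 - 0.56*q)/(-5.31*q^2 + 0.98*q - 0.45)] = (-2.9736*q^2 + 13.806*q - 1.022)/(28.1961*q^4 - 10.4076*q^3 + 5.7394*q^2 - 0.882*q + 0.2025)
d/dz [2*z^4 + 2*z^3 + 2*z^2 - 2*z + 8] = 8*z^3 + 6*z^2 + 4*z - 2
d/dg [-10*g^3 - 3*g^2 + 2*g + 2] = -30*g^2 - 6*g + 2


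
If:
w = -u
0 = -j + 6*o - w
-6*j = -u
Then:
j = -w/6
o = 5*w/36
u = -w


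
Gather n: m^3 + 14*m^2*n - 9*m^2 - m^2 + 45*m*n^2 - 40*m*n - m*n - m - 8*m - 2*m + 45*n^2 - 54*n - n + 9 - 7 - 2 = m^3 - 10*m^2 - 11*m + n^2*(45*m + 45) + n*(14*m^2 - 41*m - 55)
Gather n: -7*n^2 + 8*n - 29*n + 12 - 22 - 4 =-7*n^2 - 21*n - 14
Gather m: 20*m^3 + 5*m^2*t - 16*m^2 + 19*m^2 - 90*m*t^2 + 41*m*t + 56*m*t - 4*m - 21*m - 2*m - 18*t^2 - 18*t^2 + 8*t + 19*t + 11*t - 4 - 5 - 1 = 20*m^3 + m^2*(5*t + 3) + m*(-90*t^2 + 97*t - 27) - 36*t^2 + 38*t - 10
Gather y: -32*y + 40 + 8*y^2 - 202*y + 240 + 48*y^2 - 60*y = 56*y^2 - 294*y + 280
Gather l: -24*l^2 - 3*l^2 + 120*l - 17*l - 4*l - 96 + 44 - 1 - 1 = -27*l^2 + 99*l - 54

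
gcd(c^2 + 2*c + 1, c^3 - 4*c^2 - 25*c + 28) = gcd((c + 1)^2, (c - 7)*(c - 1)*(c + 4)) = 1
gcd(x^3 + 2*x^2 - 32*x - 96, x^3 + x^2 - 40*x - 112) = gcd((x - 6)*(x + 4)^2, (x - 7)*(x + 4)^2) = x^2 + 8*x + 16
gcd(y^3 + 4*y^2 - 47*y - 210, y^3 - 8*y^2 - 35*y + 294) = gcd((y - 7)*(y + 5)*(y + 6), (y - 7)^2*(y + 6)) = y^2 - y - 42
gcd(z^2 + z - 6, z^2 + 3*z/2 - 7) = z - 2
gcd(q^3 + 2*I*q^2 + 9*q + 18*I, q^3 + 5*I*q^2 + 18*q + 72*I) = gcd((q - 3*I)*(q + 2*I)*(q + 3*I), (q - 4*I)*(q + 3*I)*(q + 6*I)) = q + 3*I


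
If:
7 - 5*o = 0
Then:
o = 7/5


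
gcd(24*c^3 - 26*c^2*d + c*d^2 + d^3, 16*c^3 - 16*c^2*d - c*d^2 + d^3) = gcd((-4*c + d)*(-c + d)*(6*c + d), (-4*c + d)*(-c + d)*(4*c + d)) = 4*c^2 - 5*c*d + d^2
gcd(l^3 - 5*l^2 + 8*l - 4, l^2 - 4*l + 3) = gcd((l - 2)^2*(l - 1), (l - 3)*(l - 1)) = l - 1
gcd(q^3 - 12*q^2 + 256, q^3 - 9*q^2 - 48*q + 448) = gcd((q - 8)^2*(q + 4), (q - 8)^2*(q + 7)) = q^2 - 16*q + 64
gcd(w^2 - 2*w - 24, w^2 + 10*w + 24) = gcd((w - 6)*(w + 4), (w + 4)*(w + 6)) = w + 4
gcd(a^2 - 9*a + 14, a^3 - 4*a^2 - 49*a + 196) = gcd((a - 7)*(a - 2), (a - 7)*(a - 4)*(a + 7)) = a - 7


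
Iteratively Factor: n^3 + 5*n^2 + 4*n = (n)*(n^2 + 5*n + 4) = n*(n + 1)*(n + 4)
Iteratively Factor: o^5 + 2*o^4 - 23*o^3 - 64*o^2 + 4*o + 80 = (o - 1)*(o^4 + 3*o^3 - 20*o^2 - 84*o - 80) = (o - 1)*(o + 2)*(o^3 + o^2 - 22*o - 40) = (o - 1)*(o + 2)^2*(o^2 - o - 20) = (o - 5)*(o - 1)*(o + 2)^2*(o + 4)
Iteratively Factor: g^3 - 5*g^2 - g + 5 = (g - 1)*(g^2 - 4*g - 5) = (g - 5)*(g - 1)*(g + 1)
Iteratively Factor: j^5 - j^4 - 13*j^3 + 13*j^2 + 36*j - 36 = (j - 1)*(j^4 - 13*j^2 + 36) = (j - 1)*(j + 3)*(j^3 - 3*j^2 - 4*j + 12) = (j - 2)*(j - 1)*(j + 3)*(j^2 - j - 6) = (j - 2)*(j - 1)*(j + 2)*(j + 3)*(j - 3)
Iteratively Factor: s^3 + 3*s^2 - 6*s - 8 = (s + 1)*(s^2 + 2*s - 8) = (s - 2)*(s + 1)*(s + 4)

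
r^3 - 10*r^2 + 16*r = r*(r - 8)*(r - 2)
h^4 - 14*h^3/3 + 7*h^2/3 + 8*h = h*(h - 3)*(h - 8/3)*(h + 1)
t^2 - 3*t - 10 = (t - 5)*(t + 2)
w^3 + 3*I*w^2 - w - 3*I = (w - 1)*(w + 1)*(w + 3*I)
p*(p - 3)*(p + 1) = p^3 - 2*p^2 - 3*p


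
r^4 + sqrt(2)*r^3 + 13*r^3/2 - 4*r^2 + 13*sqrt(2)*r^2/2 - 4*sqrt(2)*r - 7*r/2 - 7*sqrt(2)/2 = (r - 1)*(r + 1/2)*(r + 7)*(r + sqrt(2))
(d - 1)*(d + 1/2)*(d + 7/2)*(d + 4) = d^4 + 7*d^3 + 39*d^2/4 - 43*d/4 - 7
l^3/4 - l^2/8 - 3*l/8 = l*(l/4 + 1/4)*(l - 3/2)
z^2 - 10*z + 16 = (z - 8)*(z - 2)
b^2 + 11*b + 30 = (b + 5)*(b + 6)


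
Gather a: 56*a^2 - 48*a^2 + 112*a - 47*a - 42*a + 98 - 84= 8*a^2 + 23*a + 14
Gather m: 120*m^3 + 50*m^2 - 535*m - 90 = 120*m^3 + 50*m^2 - 535*m - 90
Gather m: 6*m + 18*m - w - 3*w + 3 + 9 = 24*m - 4*w + 12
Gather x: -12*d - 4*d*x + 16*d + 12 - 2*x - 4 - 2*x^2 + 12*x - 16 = 4*d - 2*x^2 + x*(10 - 4*d) - 8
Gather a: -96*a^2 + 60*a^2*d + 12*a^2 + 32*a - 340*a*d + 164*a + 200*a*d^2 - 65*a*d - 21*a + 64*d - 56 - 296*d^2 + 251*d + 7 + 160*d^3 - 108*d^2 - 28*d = a^2*(60*d - 84) + a*(200*d^2 - 405*d + 175) + 160*d^3 - 404*d^2 + 287*d - 49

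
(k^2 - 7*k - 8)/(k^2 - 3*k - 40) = (k + 1)/(k + 5)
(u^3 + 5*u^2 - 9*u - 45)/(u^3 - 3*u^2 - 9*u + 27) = (u + 5)/(u - 3)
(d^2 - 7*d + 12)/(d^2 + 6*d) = (d^2 - 7*d + 12)/(d*(d + 6))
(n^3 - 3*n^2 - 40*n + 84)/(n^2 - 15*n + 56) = (n^2 + 4*n - 12)/(n - 8)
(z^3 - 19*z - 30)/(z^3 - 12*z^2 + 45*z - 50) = (z^2 + 5*z + 6)/(z^2 - 7*z + 10)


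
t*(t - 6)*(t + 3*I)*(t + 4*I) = t^4 - 6*t^3 + 7*I*t^3 - 12*t^2 - 42*I*t^2 + 72*t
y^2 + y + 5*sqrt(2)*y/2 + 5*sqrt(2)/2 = (y + 1)*(y + 5*sqrt(2)/2)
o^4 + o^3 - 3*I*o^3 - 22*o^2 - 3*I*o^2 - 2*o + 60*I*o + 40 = (o - 4)*(o + 5)*(o - 2*I)*(o - I)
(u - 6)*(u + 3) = u^2 - 3*u - 18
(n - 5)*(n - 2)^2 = n^3 - 9*n^2 + 24*n - 20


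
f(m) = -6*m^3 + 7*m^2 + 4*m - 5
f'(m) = -18*m^2 + 14*m + 4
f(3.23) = -121.24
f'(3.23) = -138.57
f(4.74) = -467.75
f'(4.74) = -334.06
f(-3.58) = 345.69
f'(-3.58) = -276.82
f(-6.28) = 1731.99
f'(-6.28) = -793.81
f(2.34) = -34.19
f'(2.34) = -61.80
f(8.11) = -2712.63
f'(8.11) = -1066.36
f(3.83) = -224.09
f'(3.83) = -206.42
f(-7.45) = 2834.68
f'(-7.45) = -1099.34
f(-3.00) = 208.00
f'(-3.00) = -200.00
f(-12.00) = 11323.00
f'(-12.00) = -2756.00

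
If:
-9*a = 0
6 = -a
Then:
No Solution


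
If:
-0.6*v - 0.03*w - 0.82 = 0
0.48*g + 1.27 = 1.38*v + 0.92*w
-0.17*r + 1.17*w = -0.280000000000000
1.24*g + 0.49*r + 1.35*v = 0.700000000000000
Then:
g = -3.39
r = 14.02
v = -1.46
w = 1.80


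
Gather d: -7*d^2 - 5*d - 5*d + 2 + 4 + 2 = -7*d^2 - 10*d + 8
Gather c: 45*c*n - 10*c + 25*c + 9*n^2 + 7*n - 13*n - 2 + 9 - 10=c*(45*n + 15) + 9*n^2 - 6*n - 3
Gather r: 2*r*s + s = 2*r*s + s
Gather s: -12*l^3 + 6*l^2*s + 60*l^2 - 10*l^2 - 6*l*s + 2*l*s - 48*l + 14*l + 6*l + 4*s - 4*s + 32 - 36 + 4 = -12*l^3 + 50*l^2 - 28*l + s*(6*l^2 - 4*l)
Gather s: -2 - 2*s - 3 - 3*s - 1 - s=-6*s - 6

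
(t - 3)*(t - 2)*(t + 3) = t^3 - 2*t^2 - 9*t + 18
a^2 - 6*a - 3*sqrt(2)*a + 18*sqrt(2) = (a - 6)*(a - 3*sqrt(2))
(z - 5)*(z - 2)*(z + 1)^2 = z^4 - 5*z^3 - 3*z^2 + 13*z + 10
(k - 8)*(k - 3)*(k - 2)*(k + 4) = k^4 - 9*k^3 - 6*k^2 + 136*k - 192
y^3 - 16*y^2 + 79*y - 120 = (y - 8)*(y - 5)*(y - 3)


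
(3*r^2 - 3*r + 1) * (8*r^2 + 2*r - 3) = 24*r^4 - 18*r^3 - 7*r^2 + 11*r - 3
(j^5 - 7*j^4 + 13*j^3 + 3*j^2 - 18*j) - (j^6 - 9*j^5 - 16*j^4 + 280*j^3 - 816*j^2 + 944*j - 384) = -j^6 + 10*j^5 + 9*j^4 - 267*j^3 + 819*j^2 - 962*j + 384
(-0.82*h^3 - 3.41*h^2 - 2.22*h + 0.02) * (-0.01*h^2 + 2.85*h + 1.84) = 0.0082*h^5 - 2.3029*h^4 - 11.2051*h^3 - 12.6016*h^2 - 4.0278*h + 0.0368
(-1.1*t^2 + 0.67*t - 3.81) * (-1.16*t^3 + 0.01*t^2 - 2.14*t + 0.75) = 1.276*t^5 - 0.7882*t^4 + 6.7803*t^3 - 2.2969*t^2 + 8.6559*t - 2.8575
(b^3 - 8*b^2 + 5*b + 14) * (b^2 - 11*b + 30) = b^5 - 19*b^4 + 123*b^3 - 281*b^2 - 4*b + 420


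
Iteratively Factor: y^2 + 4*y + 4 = (y + 2)*(y + 2)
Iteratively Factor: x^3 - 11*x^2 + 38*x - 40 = (x - 4)*(x^2 - 7*x + 10) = (x - 5)*(x - 4)*(x - 2)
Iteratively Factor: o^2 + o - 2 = (o - 1)*(o + 2)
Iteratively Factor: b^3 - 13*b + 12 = (b - 3)*(b^2 + 3*b - 4) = (b - 3)*(b + 4)*(b - 1)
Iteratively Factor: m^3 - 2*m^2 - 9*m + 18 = (m + 3)*(m^2 - 5*m + 6) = (m - 2)*(m + 3)*(m - 3)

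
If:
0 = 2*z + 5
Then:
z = -5/2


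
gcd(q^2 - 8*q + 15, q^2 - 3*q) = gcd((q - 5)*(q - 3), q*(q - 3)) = q - 3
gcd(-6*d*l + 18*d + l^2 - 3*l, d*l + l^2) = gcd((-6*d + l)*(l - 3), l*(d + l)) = 1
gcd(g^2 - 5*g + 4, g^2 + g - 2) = g - 1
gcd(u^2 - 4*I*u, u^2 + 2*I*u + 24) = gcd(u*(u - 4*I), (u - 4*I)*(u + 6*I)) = u - 4*I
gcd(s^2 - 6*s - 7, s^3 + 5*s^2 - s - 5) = s + 1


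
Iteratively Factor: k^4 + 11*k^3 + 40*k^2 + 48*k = (k)*(k^3 + 11*k^2 + 40*k + 48) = k*(k + 4)*(k^2 + 7*k + 12) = k*(k + 3)*(k + 4)*(k + 4)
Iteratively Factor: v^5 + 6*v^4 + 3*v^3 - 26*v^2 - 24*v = (v)*(v^4 + 6*v^3 + 3*v^2 - 26*v - 24) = v*(v - 2)*(v^3 + 8*v^2 + 19*v + 12) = v*(v - 2)*(v + 4)*(v^2 + 4*v + 3) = v*(v - 2)*(v + 3)*(v + 4)*(v + 1)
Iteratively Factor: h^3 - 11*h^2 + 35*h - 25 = (h - 5)*(h^2 - 6*h + 5) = (h - 5)*(h - 1)*(h - 5)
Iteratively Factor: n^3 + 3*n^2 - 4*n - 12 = (n - 2)*(n^2 + 5*n + 6) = (n - 2)*(n + 2)*(n + 3)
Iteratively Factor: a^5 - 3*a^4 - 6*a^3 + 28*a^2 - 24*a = (a - 2)*(a^4 - a^3 - 8*a^2 + 12*a) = a*(a - 2)*(a^3 - a^2 - 8*a + 12) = a*(a - 2)*(a + 3)*(a^2 - 4*a + 4) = a*(a - 2)^2*(a + 3)*(a - 2)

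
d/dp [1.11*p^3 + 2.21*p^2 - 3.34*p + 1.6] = 3.33*p^2 + 4.42*p - 3.34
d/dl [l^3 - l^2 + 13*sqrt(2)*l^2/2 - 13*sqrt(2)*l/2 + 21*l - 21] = 3*l^2 - 2*l + 13*sqrt(2)*l - 13*sqrt(2)/2 + 21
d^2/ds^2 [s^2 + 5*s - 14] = 2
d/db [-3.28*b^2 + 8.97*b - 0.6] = 8.97 - 6.56*b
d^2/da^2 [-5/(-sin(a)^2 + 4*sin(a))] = 10*(-2*sin(a) + 6 - 5/sin(a) - 12/sin(a)^2 + 16/sin(a)^3)/(sin(a) - 4)^3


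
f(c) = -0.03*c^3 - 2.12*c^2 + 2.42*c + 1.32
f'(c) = -0.09*c^2 - 4.24*c + 2.42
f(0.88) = 1.79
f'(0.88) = -1.38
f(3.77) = -21.30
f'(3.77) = -14.84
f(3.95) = -24.05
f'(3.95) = -15.73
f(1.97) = -2.37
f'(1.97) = -6.28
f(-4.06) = -41.44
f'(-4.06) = 18.15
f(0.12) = 1.58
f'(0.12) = 1.91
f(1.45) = 0.28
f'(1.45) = -3.92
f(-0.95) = -2.87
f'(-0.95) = 6.37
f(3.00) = -11.31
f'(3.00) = -11.11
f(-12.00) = -281.16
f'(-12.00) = 40.34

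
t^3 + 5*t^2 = t^2*(t + 5)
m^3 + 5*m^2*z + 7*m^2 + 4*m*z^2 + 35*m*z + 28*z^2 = (m + 7)*(m + z)*(m + 4*z)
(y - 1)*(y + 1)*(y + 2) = y^3 + 2*y^2 - y - 2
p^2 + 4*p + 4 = (p + 2)^2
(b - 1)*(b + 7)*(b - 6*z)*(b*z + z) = b^4*z - 6*b^3*z^2 + 7*b^3*z - 42*b^2*z^2 - b^2*z + 6*b*z^2 - 7*b*z + 42*z^2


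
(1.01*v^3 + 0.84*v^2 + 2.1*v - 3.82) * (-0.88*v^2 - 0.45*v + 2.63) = -0.8888*v^5 - 1.1937*v^4 + 0.4303*v^3 + 4.6258*v^2 + 7.242*v - 10.0466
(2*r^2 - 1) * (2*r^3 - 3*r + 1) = 4*r^5 - 8*r^3 + 2*r^2 + 3*r - 1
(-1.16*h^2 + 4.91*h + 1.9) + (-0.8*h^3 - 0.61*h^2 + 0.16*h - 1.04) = -0.8*h^3 - 1.77*h^2 + 5.07*h + 0.86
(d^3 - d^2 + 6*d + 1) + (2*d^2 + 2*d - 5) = d^3 + d^2 + 8*d - 4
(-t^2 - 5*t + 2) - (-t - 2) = -t^2 - 4*t + 4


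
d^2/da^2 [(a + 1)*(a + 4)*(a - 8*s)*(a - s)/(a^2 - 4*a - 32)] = 2*(a^3 - 24*a^2 + 192*a + 72*s^2 - 648*s + 64)/(a^3 - 24*a^2 + 192*a - 512)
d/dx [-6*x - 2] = -6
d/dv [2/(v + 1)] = -2/(v + 1)^2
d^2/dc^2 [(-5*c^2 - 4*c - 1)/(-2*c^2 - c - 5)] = 12*(c^3 - 23*c^2 - 19*c + 16)/(8*c^6 + 12*c^5 + 66*c^4 + 61*c^3 + 165*c^2 + 75*c + 125)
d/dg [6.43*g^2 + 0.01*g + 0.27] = 12.86*g + 0.01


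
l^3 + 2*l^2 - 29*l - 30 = (l - 5)*(l + 1)*(l + 6)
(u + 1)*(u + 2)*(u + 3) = u^3 + 6*u^2 + 11*u + 6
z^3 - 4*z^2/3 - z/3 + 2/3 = (z - 1)^2*(z + 2/3)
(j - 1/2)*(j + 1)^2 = j^3 + 3*j^2/2 - 1/2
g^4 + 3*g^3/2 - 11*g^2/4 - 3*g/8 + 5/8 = (g - 1)*(g - 1/2)*(g + 1/2)*(g + 5/2)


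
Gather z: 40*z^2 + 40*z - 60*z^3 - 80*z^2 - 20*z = -60*z^3 - 40*z^2 + 20*z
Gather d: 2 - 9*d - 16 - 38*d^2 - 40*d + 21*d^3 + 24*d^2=21*d^3 - 14*d^2 - 49*d - 14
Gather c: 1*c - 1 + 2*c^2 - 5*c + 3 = 2*c^2 - 4*c + 2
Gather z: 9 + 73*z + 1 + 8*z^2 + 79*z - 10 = 8*z^2 + 152*z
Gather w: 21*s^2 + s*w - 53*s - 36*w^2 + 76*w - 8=21*s^2 - 53*s - 36*w^2 + w*(s + 76) - 8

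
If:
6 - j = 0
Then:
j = 6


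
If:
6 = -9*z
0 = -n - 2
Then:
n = -2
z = -2/3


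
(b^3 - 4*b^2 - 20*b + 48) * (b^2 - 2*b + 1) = b^5 - 6*b^4 - 11*b^3 + 84*b^2 - 116*b + 48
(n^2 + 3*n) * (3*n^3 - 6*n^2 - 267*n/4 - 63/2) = 3*n^5 + 3*n^4 - 339*n^3/4 - 927*n^2/4 - 189*n/2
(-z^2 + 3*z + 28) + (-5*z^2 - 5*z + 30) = -6*z^2 - 2*z + 58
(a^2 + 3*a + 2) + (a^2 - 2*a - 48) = 2*a^2 + a - 46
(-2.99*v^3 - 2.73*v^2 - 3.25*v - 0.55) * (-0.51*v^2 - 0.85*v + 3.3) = 1.5249*v^5 + 3.9338*v^4 - 5.889*v^3 - 5.966*v^2 - 10.2575*v - 1.815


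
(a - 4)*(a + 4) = a^2 - 16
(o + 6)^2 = o^2 + 12*o + 36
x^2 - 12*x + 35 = (x - 7)*(x - 5)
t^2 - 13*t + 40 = (t - 8)*(t - 5)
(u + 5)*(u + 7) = u^2 + 12*u + 35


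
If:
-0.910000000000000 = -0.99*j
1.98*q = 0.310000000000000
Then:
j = 0.92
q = 0.16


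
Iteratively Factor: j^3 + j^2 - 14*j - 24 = (j + 2)*(j^2 - j - 12) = (j + 2)*(j + 3)*(j - 4)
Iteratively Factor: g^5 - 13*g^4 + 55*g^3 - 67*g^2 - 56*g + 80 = (g - 5)*(g^4 - 8*g^3 + 15*g^2 + 8*g - 16) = (g - 5)*(g + 1)*(g^3 - 9*g^2 + 24*g - 16) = (g - 5)*(g - 4)*(g + 1)*(g^2 - 5*g + 4) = (g - 5)*(g - 4)^2*(g + 1)*(g - 1)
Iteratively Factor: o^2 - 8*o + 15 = (o - 3)*(o - 5)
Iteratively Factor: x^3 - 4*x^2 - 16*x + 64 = (x - 4)*(x^2 - 16) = (x - 4)^2*(x + 4)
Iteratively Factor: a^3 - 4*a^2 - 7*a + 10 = (a + 2)*(a^2 - 6*a + 5) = (a - 5)*(a + 2)*(a - 1)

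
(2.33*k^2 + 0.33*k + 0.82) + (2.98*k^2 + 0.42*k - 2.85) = 5.31*k^2 + 0.75*k - 2.03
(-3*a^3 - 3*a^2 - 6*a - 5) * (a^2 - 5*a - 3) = -3*a^5 + 12*a^4 + 18*a^3 + 34*a^2 + 43*a + 15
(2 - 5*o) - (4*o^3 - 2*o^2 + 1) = -4*o^3 + 2*o^2 - 5*o + 1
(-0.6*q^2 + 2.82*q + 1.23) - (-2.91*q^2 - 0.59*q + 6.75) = 2.31*q^2 + 3.41*q - 5.52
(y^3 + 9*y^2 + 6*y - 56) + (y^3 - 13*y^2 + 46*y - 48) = 2*y^3 - 4*y^2 + 52*y - 104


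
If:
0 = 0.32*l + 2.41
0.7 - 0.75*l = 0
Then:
No Solution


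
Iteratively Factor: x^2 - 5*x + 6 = (x - 3)*(x - 2)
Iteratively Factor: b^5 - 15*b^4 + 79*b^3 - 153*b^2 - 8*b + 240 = (b - 5)*(b^4 - 10*b^3 + 29*b^2 - 8*b - 48) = (b - 5)*(b - 4)*(b^3 - 6*b^2 + 5*b + 12) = (b - 5)*(b - 4)*(b + 1)*(b^2 - 7*b + 12) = (b - 5)*(b - 4)^2*(b + 1)*(b - 3)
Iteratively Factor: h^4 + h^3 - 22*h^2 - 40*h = (h + 2)*(h^3 - h^2 - 20*h) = h*(h + 2)*(h^2 - h - 20) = h*(h + 2)*(h + 4)*(h - 5)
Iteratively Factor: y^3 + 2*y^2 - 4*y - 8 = (y - 2)*(y^2 + 4*y + 4) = (y - 2)*(y + 2)*(y + 2)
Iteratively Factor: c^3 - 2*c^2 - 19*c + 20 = (c + 4)*(c^2 - 6*c + 5) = (c - 1)*(c + 4)*(c - 5)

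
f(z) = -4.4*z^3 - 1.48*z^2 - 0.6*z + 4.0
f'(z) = -13.2*z^2 - 2.96*z - 0.6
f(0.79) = 0.43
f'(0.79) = -11.18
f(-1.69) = 22.02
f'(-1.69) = -33.30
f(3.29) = -170.68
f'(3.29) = -153.22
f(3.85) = -271.34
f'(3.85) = -207.65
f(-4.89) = 486.04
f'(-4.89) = -301.77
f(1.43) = -12.75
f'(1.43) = -31.83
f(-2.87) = 97.55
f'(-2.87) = -100.83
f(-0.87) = 6.30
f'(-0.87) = -8.02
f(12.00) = -7819.52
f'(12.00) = -1936.92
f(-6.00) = 904.72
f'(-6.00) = -458.04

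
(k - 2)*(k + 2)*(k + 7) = k^3 + 7*k^2 - 4*k - 28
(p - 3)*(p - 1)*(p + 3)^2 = p^4 + 2*p^3 - 12*p^2 - 18*p + 27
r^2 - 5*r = r*(r - 5)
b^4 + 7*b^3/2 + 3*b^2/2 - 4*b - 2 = (b - 1)*(b + 1/2)*(b + 2)^2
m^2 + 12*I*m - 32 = (m + 4*I)*(m + 8*I)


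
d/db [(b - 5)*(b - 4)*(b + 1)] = 3*b^2 - 16*b + 11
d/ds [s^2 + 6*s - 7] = 2*s + 6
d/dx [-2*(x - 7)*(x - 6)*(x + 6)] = -6*x^2 + 28*x + 72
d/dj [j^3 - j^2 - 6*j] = 3*j^2 - 2*j - 6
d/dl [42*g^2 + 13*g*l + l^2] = 13*g + 2*l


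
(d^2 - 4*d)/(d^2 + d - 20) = d/(d + 5)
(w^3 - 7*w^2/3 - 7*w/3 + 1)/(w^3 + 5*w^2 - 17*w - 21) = (w - 1/3)/(w + 7)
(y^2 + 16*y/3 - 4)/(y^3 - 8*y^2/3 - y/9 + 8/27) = 9*(3*y^2 + 16*y - 12)/(27*y^3 - 72*y^2 - 3*y + 8)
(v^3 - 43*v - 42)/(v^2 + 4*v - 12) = (v^2 - 6*v - 7)/(v - 2)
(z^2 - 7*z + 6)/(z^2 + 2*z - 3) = (z - 6)/(z + 3)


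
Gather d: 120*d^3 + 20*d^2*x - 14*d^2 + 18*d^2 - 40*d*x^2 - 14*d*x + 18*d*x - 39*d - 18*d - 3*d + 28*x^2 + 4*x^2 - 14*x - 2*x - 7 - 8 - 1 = 120*d^3 + d^2*(20*x + 4) + d*(-40*x^2 + 4*x - 60) + 32*x^2 - 16*x - 16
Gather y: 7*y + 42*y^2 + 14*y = 42*y^2 + 21*y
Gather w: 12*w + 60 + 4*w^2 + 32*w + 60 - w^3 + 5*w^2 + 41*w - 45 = -w^3 + 9*w^2 + 85*w + 75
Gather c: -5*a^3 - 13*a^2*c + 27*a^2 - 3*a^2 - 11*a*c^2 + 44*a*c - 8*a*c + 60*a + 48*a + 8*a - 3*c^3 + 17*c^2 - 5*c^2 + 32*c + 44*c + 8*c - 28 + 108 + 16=-5*a^3 + 24*a^2 + 116*a - 3*c^3 + c^2*(12 - 11*a) + c*(-13*a^2 + 36*a + 84) + 96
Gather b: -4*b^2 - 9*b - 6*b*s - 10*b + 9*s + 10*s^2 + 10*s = -4*b^2 + b*(-6*s - 19) + 10*s^2 + 19*s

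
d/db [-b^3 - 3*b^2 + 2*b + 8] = -3*b^2 - 6*b + 2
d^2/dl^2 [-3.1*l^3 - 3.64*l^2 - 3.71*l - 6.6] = -18.6*l - 7.28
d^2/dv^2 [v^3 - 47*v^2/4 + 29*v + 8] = 6*v - 47/2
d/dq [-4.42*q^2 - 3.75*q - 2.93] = -8.84*q - 3.75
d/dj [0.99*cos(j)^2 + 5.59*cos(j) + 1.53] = -(1.98*cos(j) + 5.59)*sin(j)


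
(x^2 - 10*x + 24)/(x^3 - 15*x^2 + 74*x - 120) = 1/(x - 5)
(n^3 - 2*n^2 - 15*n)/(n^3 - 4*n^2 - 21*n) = (n - 5)/(n - 7)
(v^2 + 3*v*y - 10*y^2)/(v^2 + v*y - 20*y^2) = (-v + 2*y)/(-v + 4*y)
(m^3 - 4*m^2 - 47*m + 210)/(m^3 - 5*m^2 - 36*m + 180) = (m + 7)/(m + 6)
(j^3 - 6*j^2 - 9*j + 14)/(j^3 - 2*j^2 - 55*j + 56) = (j^2 - 5*j - 14)/(j^2 - j - 56)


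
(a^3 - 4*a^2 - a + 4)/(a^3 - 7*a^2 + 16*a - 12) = (a^3 - 4*a^2 - a + 4)/(a^3 - 7*a^2 + 16*a - 12)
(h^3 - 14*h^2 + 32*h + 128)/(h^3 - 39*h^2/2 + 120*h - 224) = 2*(h + 2)/(2*h - 7)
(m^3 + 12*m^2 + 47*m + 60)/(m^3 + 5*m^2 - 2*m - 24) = (m + 5)/(m - 2)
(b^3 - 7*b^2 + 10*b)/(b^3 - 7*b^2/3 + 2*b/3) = 3*(b - 5)/(3*b - 1)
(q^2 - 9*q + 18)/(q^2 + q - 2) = (q^2 - 9*q + 18)/(q^2 + q - 2)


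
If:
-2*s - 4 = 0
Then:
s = -2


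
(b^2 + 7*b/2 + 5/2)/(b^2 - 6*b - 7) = (b + 5/2)/(b - 7)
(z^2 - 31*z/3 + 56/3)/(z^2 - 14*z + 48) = (z - 7/3)/(z - 6)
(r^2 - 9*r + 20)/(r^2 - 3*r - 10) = (r - 4)/(r + 2)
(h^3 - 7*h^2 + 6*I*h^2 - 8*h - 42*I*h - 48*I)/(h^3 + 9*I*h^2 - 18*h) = (h^2 - 7*h - 8)/(h*(h + 3*I))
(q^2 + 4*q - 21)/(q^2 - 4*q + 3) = (q + 7)/(q - 1)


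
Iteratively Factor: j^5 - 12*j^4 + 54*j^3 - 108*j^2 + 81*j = (j)*(j^4 - 12*j^3 + 54*j^2 - 108*j + 81) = j*(j - 3)*(j^3 - 9*j^2 + 27*j - 27) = j*(j - 3)^2*(j^2 - 6*j + 9) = j*(j - 3)^3*(j - 3)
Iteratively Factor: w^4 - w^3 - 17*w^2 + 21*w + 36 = (w + 4)*(w^3 - 5*w^2 + 3*w + 9) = (w - 3)*(w + 4)*(w^2 - 2*w - 3) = (w - 3)^2*(w + 4)*(w + 1)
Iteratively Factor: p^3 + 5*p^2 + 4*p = (p + 1)*(p^2 + 4*p) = p*(p + 1)*(p + 4)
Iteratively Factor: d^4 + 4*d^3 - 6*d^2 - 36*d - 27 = (d + 3)*(d^3 + d^2 - 9*d - 9) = (d - 3)*(d + 3)*(d^2 + 4*d + 3) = (d - 3)*(d + 3)^2*(d + 1)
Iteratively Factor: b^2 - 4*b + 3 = (b - 1)*(b - 3)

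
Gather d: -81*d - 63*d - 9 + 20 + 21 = 32 - 144*d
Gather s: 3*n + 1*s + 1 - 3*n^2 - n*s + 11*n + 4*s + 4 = -3*n^2 + 14*n + s*(5 - n) + 5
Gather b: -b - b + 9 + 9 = 18 - 2*b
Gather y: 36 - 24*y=36 - 24*y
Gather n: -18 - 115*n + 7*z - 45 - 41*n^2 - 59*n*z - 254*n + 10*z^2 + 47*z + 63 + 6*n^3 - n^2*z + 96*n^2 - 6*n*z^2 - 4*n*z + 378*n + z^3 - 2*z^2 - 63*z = 6*n^3 + n^2*(55 - z) + n*(-6*z^2 - 63*z + 9) + z^3 + 8*z^2 - 9*z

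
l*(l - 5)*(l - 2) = l^3 - 7*l^2 + 10*l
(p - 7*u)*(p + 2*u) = p^2 - 5*p*u - 14*u^2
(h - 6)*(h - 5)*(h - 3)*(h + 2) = h^4 - 12*h^3 + 35*h^2 + 36*h - 180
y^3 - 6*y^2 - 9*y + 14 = (y - 7)*(y - 1)*(y + 2)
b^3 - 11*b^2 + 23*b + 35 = (b - 7)*(b - 5)*(b + 1)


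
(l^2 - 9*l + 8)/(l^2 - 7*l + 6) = (l - 8)/(l - 6)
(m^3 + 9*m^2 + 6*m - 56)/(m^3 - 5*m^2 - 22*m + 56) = (m + 7)/(m - 7)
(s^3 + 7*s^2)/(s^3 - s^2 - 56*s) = s/(s - 8)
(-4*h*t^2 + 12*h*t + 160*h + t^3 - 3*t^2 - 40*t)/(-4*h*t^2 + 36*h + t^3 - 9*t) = (t^2 - 3*t - 40)/(t^2 - 9)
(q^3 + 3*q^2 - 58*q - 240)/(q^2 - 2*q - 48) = q + 5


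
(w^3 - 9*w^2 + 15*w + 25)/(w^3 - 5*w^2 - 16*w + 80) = (w^2 - 4*w - 5)/(w^2 - 16)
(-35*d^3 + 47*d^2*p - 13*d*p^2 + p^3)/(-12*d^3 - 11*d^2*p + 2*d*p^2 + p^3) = (35*d^3 - 47*d^2*p + 13*d*p^2 - p^3)/(12*d^3 + 11*d^2*p - 2*d*p^2 - p^3)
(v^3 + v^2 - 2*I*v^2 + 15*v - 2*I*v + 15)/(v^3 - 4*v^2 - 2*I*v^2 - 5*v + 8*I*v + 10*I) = (v^2 - 2*I*v + 15)/(v^2 - v*(5 + 2*I) + 10*I)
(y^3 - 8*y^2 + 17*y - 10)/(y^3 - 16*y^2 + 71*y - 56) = (y^2 - 7*y + 10)/(y^2 - 15*y + 56)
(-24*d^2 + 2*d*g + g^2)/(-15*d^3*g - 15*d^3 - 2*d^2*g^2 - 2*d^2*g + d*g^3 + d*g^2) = (24*d^2 - 2*d*g - g^2)/(d*(15*d^2*g + 15*d^2 + 2*d*g^2 + 2*d*g - g^3 - g^2))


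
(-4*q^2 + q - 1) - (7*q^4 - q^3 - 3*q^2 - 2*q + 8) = -7*q^4 + q^3 - q^2 + 3*q - 9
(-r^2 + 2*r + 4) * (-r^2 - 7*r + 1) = r^4 + 5*r^3 - 19*r^2 - 26*r + 4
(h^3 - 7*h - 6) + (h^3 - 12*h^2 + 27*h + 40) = 2*h^3 - 12*h^2 + 20*h + 34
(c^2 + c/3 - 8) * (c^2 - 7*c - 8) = c^4 - 20*c^3/3 - 55*c^2/3 + 160*c/3 + 64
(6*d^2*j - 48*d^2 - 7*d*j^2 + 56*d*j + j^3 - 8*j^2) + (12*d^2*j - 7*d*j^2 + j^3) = 18*d^2*j - 48*d^2 - 14*d*j^2 + 56*d*j + 2*j^3 - 8*j^2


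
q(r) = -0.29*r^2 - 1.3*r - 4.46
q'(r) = -0.58*r - 1.3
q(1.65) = -7.39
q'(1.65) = -2.26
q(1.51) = -7.08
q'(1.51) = -2.18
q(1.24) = -6.52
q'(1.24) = -2.02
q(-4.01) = -3.91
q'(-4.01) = 1.03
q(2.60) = -9.80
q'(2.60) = -2.81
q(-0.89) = -3.53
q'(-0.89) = -0.78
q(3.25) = -11.75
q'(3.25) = -3.18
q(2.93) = -10.76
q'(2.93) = -3.00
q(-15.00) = -50.21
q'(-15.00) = 7.40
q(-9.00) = -16.25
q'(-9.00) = 3.92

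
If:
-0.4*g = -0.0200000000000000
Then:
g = 0.05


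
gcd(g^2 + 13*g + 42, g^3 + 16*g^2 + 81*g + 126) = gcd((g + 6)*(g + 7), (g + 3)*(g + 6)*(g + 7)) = g^2 + 13*g + 42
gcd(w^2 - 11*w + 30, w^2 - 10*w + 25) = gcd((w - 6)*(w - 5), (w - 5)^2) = w - 5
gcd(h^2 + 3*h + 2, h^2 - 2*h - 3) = h + 1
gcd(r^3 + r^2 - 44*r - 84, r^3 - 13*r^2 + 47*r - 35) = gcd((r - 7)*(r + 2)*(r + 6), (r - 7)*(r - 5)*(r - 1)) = r - 7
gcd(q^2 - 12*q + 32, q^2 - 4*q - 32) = q - 8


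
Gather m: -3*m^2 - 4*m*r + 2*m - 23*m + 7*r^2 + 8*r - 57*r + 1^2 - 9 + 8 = -3*m^2 + m*(-4*r - 21) + 7*r^2 - 49*r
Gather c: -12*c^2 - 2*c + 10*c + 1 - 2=-12*c^2 + 8*c - 1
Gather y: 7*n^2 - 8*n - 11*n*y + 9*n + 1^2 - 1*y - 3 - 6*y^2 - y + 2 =7*n^2 + n - 6*y^2 + y*(-11*n - 2)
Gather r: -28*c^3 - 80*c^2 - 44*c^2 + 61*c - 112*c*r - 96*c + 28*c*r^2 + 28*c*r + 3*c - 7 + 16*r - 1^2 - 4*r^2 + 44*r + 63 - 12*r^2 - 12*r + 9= -28*c^3 - 124*c^2 - 32*c + r^2*(28*c - 16) + r*(48 - 84*c) + 64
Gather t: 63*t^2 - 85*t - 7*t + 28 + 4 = 63*t^2 - 92*t + 32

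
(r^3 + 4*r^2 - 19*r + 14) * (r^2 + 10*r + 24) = r^5 + 14*r^4 + 45*r^3 - 80*r^2 - 316*r + 336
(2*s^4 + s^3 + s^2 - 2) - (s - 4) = 2*s^4 + s^3 + s^2 - s + 2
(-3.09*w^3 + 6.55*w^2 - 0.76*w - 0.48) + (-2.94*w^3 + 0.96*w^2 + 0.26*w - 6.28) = -6.03*w^3 + 7.51*w^2 - 0.5*w - 6.76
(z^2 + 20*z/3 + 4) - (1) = z^2 + 20*z/3 + 3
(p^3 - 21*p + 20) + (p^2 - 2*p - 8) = p^3 + p^2 - 23*p + 12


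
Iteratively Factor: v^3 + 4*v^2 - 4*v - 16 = (v + 4)*(v^2 - 4) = (v - 2)*(v + 4)*(v + 2)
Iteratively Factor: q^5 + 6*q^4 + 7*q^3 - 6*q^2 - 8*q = (q + 1)*(q^4 + 5*q^3 + 2*q^2 - 8*q) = (q - 1)*(q + 1)*(q^3 + 6*q^2 + 8*q) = (q - 1)*(q + 1)*(q + 2)*(q^2 + 4*q) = (q - 1)*(q + 1)*(q + 2)*(q + 4)*(q)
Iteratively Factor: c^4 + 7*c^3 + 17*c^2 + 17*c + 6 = (c + 3)*(c^3 + 4*c^2 + 5*c + 2) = (c + 1)*(c + 3)*(c^2 + 3*c + 2) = (c + 1)*(c + 2)*(c + 3)*(c + 1)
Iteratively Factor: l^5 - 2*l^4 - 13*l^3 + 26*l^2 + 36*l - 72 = (l - 3)*(l^4 + l^3 - 10*l^2 - 4*l + 24) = (l - 3)*(l + 2)*(l^3 - l^2 - 8*l + 12) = (l - 3)*(l + 2)*(l + 3)*(l^2 - 4*l + 4) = (l - 3)*(l - 2)*(l + 2)*(l + 3)*(l - 2)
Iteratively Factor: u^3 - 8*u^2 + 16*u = (u - 4)*(u^2 - 4*u) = (u - 4)^2*(u)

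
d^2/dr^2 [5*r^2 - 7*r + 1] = 10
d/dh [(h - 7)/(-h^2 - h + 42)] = (-h^2 - h + (h - 7)*(2*h + 1) + 42)/(h^2 + h - 42)^2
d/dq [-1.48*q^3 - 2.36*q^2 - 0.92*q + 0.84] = -4.44*q^2 - 4.72*q - 0.92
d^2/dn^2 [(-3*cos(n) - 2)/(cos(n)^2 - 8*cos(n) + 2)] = 2*(-27*(1 - cos(2*n))^2*cos(n) - 32*(1 - cos(2*n))^2 - 428*cos(n) - 424*cos(2*n) + 66*cos(3*n) + 6*cos(5*n) + 1080)/(16*cos(n) - cos(2*n) - 5)^3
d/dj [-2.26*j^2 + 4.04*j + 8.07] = 4.04 - 4.52*j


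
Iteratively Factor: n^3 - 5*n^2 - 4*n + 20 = (n - 5)*(n^2 - 4) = (n - 5)*(n + 2)*(n - 2)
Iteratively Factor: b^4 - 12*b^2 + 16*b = (b - 2)*(b^3 + 2*b^2 - 8*b) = (b - 2)*(b + 4)*(b^2 - 2*b) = (b - 2)^2*(b + 4)*(b)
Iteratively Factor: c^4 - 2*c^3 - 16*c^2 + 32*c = (c + 4)*(c^3 - 6*c^2 + 8*c) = c*(c + 4)*(c^2 - 6*c + 8) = c*(c - 4)*(c + 4)*(c - 2)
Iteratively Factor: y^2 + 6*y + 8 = (y + 4)*(y + 2)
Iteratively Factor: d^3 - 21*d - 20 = (d + 4)*(d^2 - 4*d - 5) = (d - 5)*(d + 4)*(d + 1)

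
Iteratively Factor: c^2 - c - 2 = (c - 2)*(c + 1)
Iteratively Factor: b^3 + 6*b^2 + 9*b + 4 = (b + 4)*(b^2 + 2*b + 1) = (b + 1)*(b + 4)*(b + 1)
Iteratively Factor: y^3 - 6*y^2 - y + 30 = (y - 5)*(y^2 - y - 6) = (y - 5)*(y - 3)*(y + 2)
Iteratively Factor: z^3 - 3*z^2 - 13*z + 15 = (z - 1)*(z^2 - 2*z - 15) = (z - 5)*(z - 1)*(z + 3)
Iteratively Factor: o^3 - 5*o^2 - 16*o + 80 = (o + 4)*(o^2 - 9*o + 20) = (o - 5)*(o + 4)*(o - 4)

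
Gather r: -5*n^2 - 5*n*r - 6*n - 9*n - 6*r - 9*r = -5*n^2 - 15*n + r*(-5*n - 15)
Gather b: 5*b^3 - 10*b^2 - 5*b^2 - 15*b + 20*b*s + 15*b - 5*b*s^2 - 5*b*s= 5*b^3 - 15*b^2 + b*(-5*s^2 + 15*s)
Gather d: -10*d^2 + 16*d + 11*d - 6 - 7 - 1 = -10*d^2 + 27*d - 14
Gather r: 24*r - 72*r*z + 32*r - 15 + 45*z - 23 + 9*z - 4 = r*(56 - 72*z) + 54*z - 42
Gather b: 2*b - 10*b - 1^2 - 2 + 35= 32 - 8*b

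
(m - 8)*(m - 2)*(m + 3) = m^3 - 7*m^2 - 14*m + 48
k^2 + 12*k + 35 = (k + 5)*(k + 7)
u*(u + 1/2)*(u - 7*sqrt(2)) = u^3 - 7*sqrt(2)*u^2 + u^2/2 - 7*sqrt(2)*u/2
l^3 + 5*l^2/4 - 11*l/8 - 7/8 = (l - 1)*(l + 1/2)*(l + 7/4)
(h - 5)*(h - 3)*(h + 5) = h^3 - 3*h^2 - 25*h + 75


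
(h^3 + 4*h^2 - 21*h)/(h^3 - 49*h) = (h - 3)/(h - 7)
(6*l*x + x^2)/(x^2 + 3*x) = (6*l + x)/(x + 3)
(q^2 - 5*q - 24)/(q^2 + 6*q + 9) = (q - 8)/(q + 3)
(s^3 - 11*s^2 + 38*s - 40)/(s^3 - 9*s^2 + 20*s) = (s - 2)/s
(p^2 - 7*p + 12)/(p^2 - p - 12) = (p - 3)/(p + 3)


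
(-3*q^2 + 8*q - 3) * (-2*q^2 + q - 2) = 6*q^4 - 19*q^3 + 20*q^2 - 19*q + 6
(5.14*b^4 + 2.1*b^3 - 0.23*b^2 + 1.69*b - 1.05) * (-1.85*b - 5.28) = -9.509*b^5 - 31.0242*b^4 - 10.6625*b^3 - 1.9121*b^2 - 6.9807*b + 5.544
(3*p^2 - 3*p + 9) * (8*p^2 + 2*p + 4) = 24*p^4 - 18*p^3 + 78*p^2 + 6*p + 36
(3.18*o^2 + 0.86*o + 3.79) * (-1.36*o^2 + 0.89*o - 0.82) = -4.3248*o^4 + 1.6606*o^3 - 6.9966*o^2 + 2.6679*o - 3.1078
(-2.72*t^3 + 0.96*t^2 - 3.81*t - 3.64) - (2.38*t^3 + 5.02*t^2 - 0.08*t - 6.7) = -5.1*t^3 - 4.06*t^2 - 3.73*t + 3.06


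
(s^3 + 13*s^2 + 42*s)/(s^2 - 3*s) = (s^2 + 13*s + 42)/(s - 3)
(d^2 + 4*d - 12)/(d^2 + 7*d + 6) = (d - 2)/(d + 1)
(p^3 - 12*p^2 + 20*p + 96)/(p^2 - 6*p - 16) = p - 6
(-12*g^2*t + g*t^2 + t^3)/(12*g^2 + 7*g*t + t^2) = t*(-3*g + t)/(3*g + t)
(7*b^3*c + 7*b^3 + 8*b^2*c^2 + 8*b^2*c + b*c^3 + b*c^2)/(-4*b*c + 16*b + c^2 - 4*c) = b*(-7*b^2*c - 7*b^2 - 8*b*c^2 - 8*b*c - c^3 - c^2)/(4*b*c - 16*b - c^2 + 4*c)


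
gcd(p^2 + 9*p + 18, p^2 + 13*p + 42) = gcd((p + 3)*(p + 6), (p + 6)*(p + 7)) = p + 6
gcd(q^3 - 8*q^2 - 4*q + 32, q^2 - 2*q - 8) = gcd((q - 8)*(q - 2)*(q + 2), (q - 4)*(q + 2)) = q + 2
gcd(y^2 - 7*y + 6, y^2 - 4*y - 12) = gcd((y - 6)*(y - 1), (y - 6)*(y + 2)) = y - 6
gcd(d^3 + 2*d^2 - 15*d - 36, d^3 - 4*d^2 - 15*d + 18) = d + 3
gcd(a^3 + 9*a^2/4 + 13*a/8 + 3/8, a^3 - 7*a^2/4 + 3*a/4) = 1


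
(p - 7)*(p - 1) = p^2 - 8*p + 7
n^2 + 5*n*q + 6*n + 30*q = (n + 6)*(n + 5*q)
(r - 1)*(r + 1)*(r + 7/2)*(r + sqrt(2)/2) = r^4 + sqrt(2)*r^3/2 + 7*r^3/2 - r^2 + 7*sqrt(2)*r^2/4 - 7*r/2 - sqrt(2)*r/2 - 7*sqrt(2)/4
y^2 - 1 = (y - 1)*(y + 1)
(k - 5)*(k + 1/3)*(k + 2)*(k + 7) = k^4 + 13*k^3/3 - 89*k^2/3 - 241*k/3 - 70/3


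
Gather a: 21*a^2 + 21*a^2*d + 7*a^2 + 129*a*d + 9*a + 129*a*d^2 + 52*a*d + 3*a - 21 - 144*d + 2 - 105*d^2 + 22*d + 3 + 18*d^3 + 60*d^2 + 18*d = a^2*(21*d + 28) + a*(129*d^2 + 181*d + 12) + 18*d^3 - 45*d^2 - 104*d - 16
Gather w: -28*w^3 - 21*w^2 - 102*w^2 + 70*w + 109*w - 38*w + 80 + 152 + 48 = -28*w^3 - 123*w^2 + 141*w + 280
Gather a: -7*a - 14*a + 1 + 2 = 3 - 21*a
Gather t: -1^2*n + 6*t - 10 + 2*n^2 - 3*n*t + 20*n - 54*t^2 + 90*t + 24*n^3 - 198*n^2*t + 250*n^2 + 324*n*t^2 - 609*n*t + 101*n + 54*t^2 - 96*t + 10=24*n^3 + 252*n^2 + 324*n*t^2 + 120*n + t*(-198*n^2 - 612*n)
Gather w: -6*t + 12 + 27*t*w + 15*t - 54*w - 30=9*t + w*(27*t - 54) - 18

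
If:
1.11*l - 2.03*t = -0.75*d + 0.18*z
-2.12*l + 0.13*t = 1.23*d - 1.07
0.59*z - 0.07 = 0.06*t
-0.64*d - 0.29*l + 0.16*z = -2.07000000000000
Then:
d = 4.12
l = -1.85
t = 0.49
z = 0.17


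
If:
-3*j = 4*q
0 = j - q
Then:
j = 0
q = 0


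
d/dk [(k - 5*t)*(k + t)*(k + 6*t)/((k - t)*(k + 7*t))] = (k^4 + 12*k^3*t + 20*k^2*t^2 + 32*k*t^3 + 383*t^4)/(k^4 + 12*k^3*t + 22*k^2*t^2 - 84*k*t^3 + 49*t^4)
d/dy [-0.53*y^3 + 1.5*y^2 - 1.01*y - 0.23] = -1.59*y^2 + 3.0*y - 1.01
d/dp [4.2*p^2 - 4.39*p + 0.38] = 8.4*p - 4.39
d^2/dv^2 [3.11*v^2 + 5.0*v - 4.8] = 6.22000000000000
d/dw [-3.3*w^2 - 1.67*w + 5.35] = -6.6*w - 1.67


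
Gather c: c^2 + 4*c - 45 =c^2 + 4*c - 45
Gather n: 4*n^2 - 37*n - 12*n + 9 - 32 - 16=4*n^2 - 49*n - 39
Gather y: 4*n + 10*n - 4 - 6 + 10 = 14*n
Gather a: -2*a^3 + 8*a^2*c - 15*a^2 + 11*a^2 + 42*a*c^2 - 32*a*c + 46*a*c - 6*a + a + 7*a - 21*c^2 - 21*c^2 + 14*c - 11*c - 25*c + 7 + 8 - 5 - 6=-2*a^3 + a^2*(8*c - 4) + a*(42*c^2 + 14*c + 2) - 42*c^2 - 22*c + 4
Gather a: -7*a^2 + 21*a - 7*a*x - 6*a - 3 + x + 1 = -7*a^2 + a*(15 - 7*x) + x - 2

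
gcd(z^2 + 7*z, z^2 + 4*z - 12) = 1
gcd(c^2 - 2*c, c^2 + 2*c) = c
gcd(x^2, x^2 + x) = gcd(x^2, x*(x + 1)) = x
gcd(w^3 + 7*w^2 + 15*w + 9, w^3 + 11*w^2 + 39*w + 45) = w^2 + 6*w + 9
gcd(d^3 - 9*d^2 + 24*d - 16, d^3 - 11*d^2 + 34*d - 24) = d^2 - 5*d + 4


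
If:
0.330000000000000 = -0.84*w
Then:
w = -0.39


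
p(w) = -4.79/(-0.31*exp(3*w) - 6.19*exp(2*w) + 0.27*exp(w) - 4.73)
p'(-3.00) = 0.00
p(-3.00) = 1.01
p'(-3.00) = 0.00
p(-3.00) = 1.01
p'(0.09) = -0.50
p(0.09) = 0.39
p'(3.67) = -0.00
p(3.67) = 0.00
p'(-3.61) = -0.00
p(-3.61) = 1.01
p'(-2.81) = -0.01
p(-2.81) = 1.01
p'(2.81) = -0.00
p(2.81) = 0.00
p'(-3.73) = -0.00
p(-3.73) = 1.01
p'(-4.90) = 0.00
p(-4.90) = 1.01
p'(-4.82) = 0.00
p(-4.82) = 1.01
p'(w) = -4.79*(0.93*exp(3*w) + 12.38*exp(2*w) - 0.27*exp(w))/(-0.31*exp(3*w) - 6.19*exp(2*w) + 0.27*exp(w) - 4.73)^2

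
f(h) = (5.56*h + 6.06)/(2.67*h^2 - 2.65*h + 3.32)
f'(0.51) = 2.00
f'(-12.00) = -0.01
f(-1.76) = -0.23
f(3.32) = 1.02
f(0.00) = 1.83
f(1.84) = 2.18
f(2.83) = 1.27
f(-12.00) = -0.14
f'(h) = (2.65 - 5.34*h)*(5.56*h + 6.06)/(2.67*h^2 - 2.65*h + 3.32)^2 + 5.56/(2.67*h^2 - 2.65*h + 3.32) = (-14.8452*h^2 - 32.3604*h + 34.5182)/(7.1289*h^4 - 14.151*h^3 + 24.7513*h^2 - 17.596*h + 11.0224)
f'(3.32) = -0.41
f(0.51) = 3.34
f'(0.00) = 3.13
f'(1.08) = -1.39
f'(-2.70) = 0.02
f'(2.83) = -0.59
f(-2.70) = -0.30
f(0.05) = 1.98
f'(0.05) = 3.22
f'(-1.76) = 0.17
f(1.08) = 3.38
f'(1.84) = -1.34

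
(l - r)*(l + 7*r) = l^2 + 6*l*r - 7*r^2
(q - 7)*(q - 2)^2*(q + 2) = q^4 - 9*q^3 + 10*q^2 + 36*q - 56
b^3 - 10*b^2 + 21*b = b*(b - 7)*(b - 3)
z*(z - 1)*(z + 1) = z^3 - z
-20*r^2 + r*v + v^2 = (-4*r + v)*(5*r + v)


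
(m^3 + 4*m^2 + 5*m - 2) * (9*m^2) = 9*m^5 + 36*m^4 + 45*m^3 - 18*m^2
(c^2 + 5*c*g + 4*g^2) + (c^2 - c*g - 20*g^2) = 2*c^2 + 4*c*g - 16*g^2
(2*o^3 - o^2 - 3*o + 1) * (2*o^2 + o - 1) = 4*o^5 - 9*o^3 + 4*o - 1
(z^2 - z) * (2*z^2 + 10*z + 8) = 2*z^4 + 8*z^3 - 2*z^2 - 8*z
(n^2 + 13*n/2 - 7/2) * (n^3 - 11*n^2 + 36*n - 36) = n^5 - 9*n^4/2 - 39*n^3 + 473*n^2/2 - 360*n + 126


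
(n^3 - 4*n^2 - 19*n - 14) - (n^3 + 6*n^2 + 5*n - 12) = -10*n^2 - 24*n - 2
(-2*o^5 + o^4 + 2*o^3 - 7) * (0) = 0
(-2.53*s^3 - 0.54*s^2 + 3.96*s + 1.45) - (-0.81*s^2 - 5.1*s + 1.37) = -2.53*s^3 + 0.27*s^2 + 9.06*s + 0.0799999999999998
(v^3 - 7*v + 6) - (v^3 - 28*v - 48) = 21*v + 54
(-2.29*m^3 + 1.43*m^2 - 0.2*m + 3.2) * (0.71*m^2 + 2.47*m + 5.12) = -1.6259*m^5 - 4.641*m^4 - 8.3347*m^3 + 9.0996*m^2 + 6.88*m + 16.384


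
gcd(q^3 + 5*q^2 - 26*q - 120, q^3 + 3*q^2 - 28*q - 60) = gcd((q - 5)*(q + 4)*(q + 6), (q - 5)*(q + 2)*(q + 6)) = q^2 + q - 30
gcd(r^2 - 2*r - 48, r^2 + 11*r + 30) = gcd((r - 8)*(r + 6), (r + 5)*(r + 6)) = r + 6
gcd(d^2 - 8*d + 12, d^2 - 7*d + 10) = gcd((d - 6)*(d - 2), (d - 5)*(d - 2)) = d - 2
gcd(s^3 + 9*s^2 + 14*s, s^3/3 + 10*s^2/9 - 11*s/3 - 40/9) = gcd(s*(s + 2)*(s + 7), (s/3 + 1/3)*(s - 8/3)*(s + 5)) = 1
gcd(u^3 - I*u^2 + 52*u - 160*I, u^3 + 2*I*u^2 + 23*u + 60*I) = u - 5*I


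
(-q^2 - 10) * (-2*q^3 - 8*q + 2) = 2*q^5 + 28*q^3 - 2*q^2 + 80*q - 20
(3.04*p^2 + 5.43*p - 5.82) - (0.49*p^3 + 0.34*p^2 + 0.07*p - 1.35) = -0.49*p^3 + 2.7*p^2 + 5.36*p - 4.47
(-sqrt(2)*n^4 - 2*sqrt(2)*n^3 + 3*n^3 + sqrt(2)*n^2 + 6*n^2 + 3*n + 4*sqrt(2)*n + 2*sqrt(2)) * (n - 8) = -sqrt(2)*n^5 + 3*n^4 + 6*sqrt(2)*n^4 - 18*n^3 + 17*sqrt(2)*n^3 - 45*n^2 - 4*sqrt(2)*n^2 - 30*sqrt(2)*n - 24*n - 16*sqrt(2)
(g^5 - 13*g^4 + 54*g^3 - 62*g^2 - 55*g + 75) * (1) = g^5 - 13*g^4 + 54*g^3 - 62*g^2 - 55*g + 75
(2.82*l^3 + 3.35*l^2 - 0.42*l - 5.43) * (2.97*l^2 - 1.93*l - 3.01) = 8.3754*l^5 + 4.5069*l^4 - 16.2011*l^3 - 25.4*l^2 + 11.7441*l + 16.3443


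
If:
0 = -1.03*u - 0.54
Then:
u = -0.52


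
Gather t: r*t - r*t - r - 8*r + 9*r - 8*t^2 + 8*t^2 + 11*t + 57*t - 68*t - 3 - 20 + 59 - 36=0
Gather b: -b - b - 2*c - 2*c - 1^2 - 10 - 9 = -2*b - 4*c - 20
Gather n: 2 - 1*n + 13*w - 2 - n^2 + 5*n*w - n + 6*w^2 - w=-n^2 + n*(5*w - 2) + 6*w^2 + 12*w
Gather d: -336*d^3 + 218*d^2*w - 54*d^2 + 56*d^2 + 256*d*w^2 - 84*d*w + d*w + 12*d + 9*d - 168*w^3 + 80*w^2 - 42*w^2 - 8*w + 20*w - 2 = -336*d^3 + d^2*(218*w + 2) + d*(256*w^2 - 83*w + 21) - 168*w^3 + 38*w^2 + 12*w - 2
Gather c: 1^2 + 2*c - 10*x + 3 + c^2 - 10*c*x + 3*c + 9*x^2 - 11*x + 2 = c^2 + c*(5 - 10*x) + 9*x^2 - 21*x + 6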